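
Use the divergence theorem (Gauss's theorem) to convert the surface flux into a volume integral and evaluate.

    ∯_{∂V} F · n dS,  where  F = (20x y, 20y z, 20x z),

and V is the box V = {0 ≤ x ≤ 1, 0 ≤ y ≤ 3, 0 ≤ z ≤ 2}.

By the divergence theorem,

    ∯_{∂V} F · n dS = ∭_V (∇ · F) dV.

Compute the divergence:
    ∇ · F = ∂F_x/∂x + ∂F_y/∂y + ∂F_z/∂z = 20y + 20z + 20x = 20x + 20y + 20z.

V is a rectangular box, so dV = dx dy dz with 0 ≤ x ≤ 1, 0 ≤ y ≤ 3, 0 ≤ z ≤ 2.

Integrate (20x + 20y + 20z) over V as an iterated integral:

    ∭_V (∇·F) dV = ∫_0^{1} ∫_0^{3} ∫_0^{2} (20x + 20y + 20z) dz dy dx.

Inner (z from 0 to 2): 40x + 40y + 40.
Middle (y from 0 to 3): 120x + 300.
Outer (x from 0 to 1): 360.

Therefore ∯_{∂V} F · n dS = 360.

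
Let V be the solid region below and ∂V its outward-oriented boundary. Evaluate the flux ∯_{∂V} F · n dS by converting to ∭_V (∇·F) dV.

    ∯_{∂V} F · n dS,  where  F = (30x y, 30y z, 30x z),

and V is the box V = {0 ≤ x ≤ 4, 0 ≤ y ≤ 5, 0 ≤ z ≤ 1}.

By the divergence theorem,

    ∯_{∂V} F · n dS = ∭_V (∇ · F) dV.

Compute the divergence:
    ∇ · F = ∂F_x/∂x + ∂F_y/∂y + ∂F_z/∂z = 30y + 30z + 30x = 30x + 30y + 30z.

V is a rectangular box, so dV = dx dy dz with 0 ≤ x ≤ 4, 0 ≤ y ≤ 5, 0 ≤ z ≤ 1.

Integrate (30x + 30y + 30z) over V as an iterated integral:

    ∭_V (∇·F) dV = ∫_0^{4} ∫_0^{5} ∫_0^{1} (30x + 30y + 30z) dz dy dx.

Inner (z from 0 to 1): 30x + 30y + 15.
Middle (y from 0 to 5): 150x + 450.
Outer (x from 0 to 4): 3000.

Therefore ∯_{∂V} F · n dS = 3000.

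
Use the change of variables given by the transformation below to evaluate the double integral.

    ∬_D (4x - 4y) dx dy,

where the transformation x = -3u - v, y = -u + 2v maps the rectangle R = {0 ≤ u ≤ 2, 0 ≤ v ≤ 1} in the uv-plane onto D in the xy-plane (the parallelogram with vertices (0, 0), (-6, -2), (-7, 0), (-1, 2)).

Compute the Jacobian determinant of (x, y) with respect to (u, v):

    ∂(x,y)/∂(u,v) = | -3  -1 | = (-3)(2) - (-1)(-1) = -7.
                   | -1  2 |

Its absolute value is |J| = 7 (the area scaling factor).

Substituting x = -3u - v, y = -u + 2v into the integrand,

    4x - 4y → -8u - 12v,

so the integral becomes

    ∬_R (-8u - 12v) · |J| du dv = ∫_0^2 ∫_0^1 (-56u - 84v) dv du.

Inner (v): -56u - 42.
Outer (u): -196.

Therefore ∬_D (4x - 4y) dx dy = -196.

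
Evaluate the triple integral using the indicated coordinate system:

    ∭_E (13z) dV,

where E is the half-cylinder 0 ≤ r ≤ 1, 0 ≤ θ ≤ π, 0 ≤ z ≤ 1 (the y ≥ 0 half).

In cylindrical coordinates, x = r cos(θ), y = r sin(θ), z = z, and dV = r dr dθ dz.

The integrand becomes 13z, so

    ∭_E (13z) dV = ∫_{0}^{π} ∫_{0}^{1} ∫_{0}^{1} (13z) · r dz dr dθ.

Inner (z): 13r/2.
Middle (r from 0 to 1): 13/4.
Outer (θ): 13π/4.

Therefore the triple integral equals 13π/4.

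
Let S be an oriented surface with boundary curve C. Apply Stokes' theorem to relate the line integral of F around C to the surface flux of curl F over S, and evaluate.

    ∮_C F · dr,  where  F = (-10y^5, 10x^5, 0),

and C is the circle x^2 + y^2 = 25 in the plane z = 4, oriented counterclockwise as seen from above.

Let S be the flat disk x^2 + y^2 ≤ 25 in the plane z = 4, with upward unit normal n̂ = ẑ. By Stokes' theorem,

    ∮_C F · dr = ∬_S (∇ × F) · n̂ dS = ∬_D (curl F)_z dA,

where D is the disk x^2 + y^2 ≤ 25.

Compute the curl of F = (-10y^5, 10x^5, 0):
    (∇ × F)_x = ∂F_z/∂y - ∂F_y/∂z = 0,
    (∇ × F)_y = ∂F_x/∂z - ∂F_z/∂x = 0,
    (∇ × F)_z = ∂F_y/∂x - ∂F_x/∂y = 50x^4 + 50y^4.

On z = 4, (curl F)_z = 50x^4 + 50y^4.

Convert to polar (x = r cos θ, y = r sin θ, dA = r dr dθ); the integrand becomes 50r^4(sin(θ)^4 + cos(θ)^4), so

    ∬_D (curl F)_z dA = ∫_0^{2π} ∫_0^{5} (50r^4(sin(θ)^4 + cos(θ)^4)) · r dr dθ.

Inner (r from 0 to 5): 390625sin(θ)^4/3 + 390625cos(θ)^4/3.
Outer (θ from 0 to 2π): 390625π/2.

Therefore ∮_C F · dr = 390625π/2.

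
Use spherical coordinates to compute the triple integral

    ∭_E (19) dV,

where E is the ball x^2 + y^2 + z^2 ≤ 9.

In spherical coordinates, x = ρ sin(φ) cos(θ), y = ρ sin(φ) sin(θ), z = ρ cos(φ), and dV = ρ^2 sin(φ) dρ dφ dθ.

The integrand becomes 19, so

    ∭_E (19) dV = ∫_{0}^{2π} ∫_{0}^{π} ∫_{0}^{3} (19) · ρ^2 sin(φ) dρ dφ dθ.

Inner (ρ): 171sin(φ).
Middle (φ): 342.
Outer (θ): 684π.

Therefore the triple integral equals 684π.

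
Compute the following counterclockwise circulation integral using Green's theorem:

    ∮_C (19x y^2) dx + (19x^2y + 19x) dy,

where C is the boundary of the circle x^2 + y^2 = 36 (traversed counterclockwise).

Green's theorem converts the closed line integral into a double integral over the enclosed region D:

    ∮_C P dx + Q dy = ∬_D (∂Q/∂x - ∂P/∂y) dA.

Here P = 19x y^2, Q = 19x^2y + 19x, so

    ∂Q/∂x = 38x y + 19,    ∂P/∂y = 38x y,
    ∂Q/∂x - ∂P/∂y = 19.

D is the region x^2 + y^2 ≤ 36. Evaluating the double integral:

In polar coordinates (x = r cos θ, y = r sin θ, dA = r dr dθ) the integrand becomes 19, so

    ∬_D (19) dA = ∫_0^{2π} ∫_0^{6} (19) · r dr dθ.

Inner (r from 0 to 6): 342.
Outer (θ from 0 to 2π): 684π.

Therefore ∮_C P dx + Q dy = 684π.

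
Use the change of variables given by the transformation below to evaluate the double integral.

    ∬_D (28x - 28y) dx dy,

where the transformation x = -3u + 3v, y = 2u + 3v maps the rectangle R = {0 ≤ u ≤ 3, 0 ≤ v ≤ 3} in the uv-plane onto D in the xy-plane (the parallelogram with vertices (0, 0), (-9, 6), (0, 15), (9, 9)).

Compute the Jacobian determinant of (x, y) with respect to (u, v):

    ∂(x,y)/∂(u,v) = | -3  3 | = (-3)(3) - (3)(2) = -15.
                   | 2  3 |

Its absolute value is |J| = 15 (the area scaling factor).

Substituting x = -3u + 3v, y = 2u + 3v into the integrand,

    28x - 28y → -140u,

so the integral becomes

    ∬_R (-140u) · |J| du dv = ∫_0^3 ∫_0^3 (-2100u) dv du.

Inner (v): -6300u.
Outer (u): -28350.

Therefore ∬_D (28x - 28y) dx dy = -28350.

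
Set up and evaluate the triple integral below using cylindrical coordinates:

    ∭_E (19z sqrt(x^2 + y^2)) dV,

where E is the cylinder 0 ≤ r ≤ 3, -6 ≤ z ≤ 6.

In cylindrical coordinates, x = r cos(θ), y = r sin(θ), z = z, and dV = r dr dθ dz.

The integrand becomes 19r z, so

    ∭_E (19z sqrt(x^2 + y^2)) dV = ∫_{0}^{2π} ∫_{0}^{3} ∫_{-6}^{6} (19r z) · r dz dr dθ.

Inner (z): 0.
Middle (r from 0 to 3): 0.
Outer (θ): 0.

Therefore the triple integral equals 0.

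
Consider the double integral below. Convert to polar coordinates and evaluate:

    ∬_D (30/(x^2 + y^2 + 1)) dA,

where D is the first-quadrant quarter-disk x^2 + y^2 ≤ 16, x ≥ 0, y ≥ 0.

The region D is 0 ≤ r ≤ 4, 0 ≤ θ ≤ π/2 in polar coordinates, where x = r cos(θ), y = r sin(θ), and dA = r dr dθ.

Under the substitution, the integrand becomes 30/(r^2 + 1), so

    ∬_D (30/(x^2 + y^2 + 1)) dA = ∫_{0}^{π/2} ∫_{0}^{4} (30/(r^2 + 1)) · r dr dθ.

Inner integral (in r): ∫_{0}^{4} (30/(r^2 + 1)) · r dr = log(2862423051509815793).

Outer integral (in θ): ∫_{0}^{π/2} (log(2862423051509815793)) dθ = log(2862423051509815793^(π/2)).

Therefore ∬_D (30/(x^2 + y^2 + 1)) dA = log(2862423051509815793^(π/2)).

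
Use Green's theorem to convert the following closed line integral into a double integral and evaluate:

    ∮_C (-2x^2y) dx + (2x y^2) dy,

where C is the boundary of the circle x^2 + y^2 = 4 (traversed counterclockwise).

Green's theorem converts the closed line integral into a double integral over the enclosed region D:

    ∮_C P dx + Q dy = ∬_D (∂Q/∂x - ∂P/∂y) dA.

Here P = -2x^2y, Q = 2x y^2, so

    ∂Q/∂x = 2y^2,    ∂P/∂y = -2x^2,
    ∂Q/∂x - ∂P/∂y = 2x^2 + 2y^2.

D is the region x^2 + y^2 ≤ 4. Evaluating the double integral:

In polar coordinates (x = r cos θ, y = r sin θ, dA = r dr dθ) the integrand becomes 2r^2, so

    ∬_D (2x^2 + 2y^2) dA = ∫_0^{2π} ∫_0^{2} (2r^2) · r dr dθ.

Inner (r from 0 to 2): 8.
Outer (θ from 0 to 2π): 16π.

Therefore ∮_C P dx + Q dy = 16π.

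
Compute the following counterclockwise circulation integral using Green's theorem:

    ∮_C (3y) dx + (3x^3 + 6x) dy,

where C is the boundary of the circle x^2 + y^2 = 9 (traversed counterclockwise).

Green's theorem converts the closed line integral into a double integral over the enclosed region D:

    ∮_C P dx + Q dy = ∬_D (∂Q/∂x - ∂P/∂y) dA.

Here P = 3y, Q = 3x^3 + 6x, so

    ∂Q/∂x = 9x^2 + 6,    ∂P/∂y = 3,
    ∂Q/∂x - ∂P/∂y = 9x^2 + 3.

D is the region x^2 + y^2 ≤ 9. Evaluating the double integral:

In polar coordinates (x = r cos θ, y = r sin θ, dA = r dr dθ) the integrand becomes 9r^2cos(θ)^2 + 3, so

    ∬_D (9x^2 + 3) dA = ∫_0^{2π} ∫_0^{3} (9r^2cos(θ)^2 + 3) · r dr dθ.

Inner (r from 0 to 3): 729cos(θ)^2/4 + 27/2.
Outer (θ from 0 to 2π): 837π/4.

Therefore ∮_C P dx + Q dy = 837π/4.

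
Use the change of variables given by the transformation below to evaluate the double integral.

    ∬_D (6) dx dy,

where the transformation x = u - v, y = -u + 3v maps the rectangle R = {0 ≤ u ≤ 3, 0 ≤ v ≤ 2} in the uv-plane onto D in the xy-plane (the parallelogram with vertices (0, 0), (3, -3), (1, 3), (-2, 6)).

Compute the Jacobian determinant of (x, y) with respect to (u, v):

    ∂(x,y)/∂(u,v) = | 1  -1 | = (1)(3) - (-1)(-1) = 2.
                   | -1  3 |

Its absolute value is |J| = 2 (the area scaling factor).

Substituting x = u - v, y = -u + 3v into the integrand,

    6 → 6,

so the integral becomes

    ∬_R (6) · |J| du dv = ∫_0^3 ∫_0^2 (12) dv du.

Inner (v): 24.
Outer (u): 72.

Therefore ∬_D (6) dx dy = 72.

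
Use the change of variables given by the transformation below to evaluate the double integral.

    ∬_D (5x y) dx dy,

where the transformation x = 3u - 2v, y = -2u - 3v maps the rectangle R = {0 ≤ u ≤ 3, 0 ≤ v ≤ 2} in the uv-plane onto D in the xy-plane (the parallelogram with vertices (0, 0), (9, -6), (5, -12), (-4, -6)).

Compute the Jacobian determinant of (x, y) with respect to (u, v):

    ∂(x,y)/∂(u,v) = | 3  -2 | = (3)(-3) - (-2)(-2) = -13.
                   | -2  -3 |

Its absolute value is |J| = 13 (the area scaling factor).

Substituting x = 3u - 2v, y = -2u - 3v into the integrand,

    5x y → -30u^2 - 25u v + 30v^2,

so the integral becomes

    ∬_R (-30u^2 - 25u v + 30v^2) · |J| du dv = ∫_0^3 ∫_0^2 (-390u^2 - 325u v + 390v^2) dv du.

Inner (v): -780u^2 - 650u + 1040.
Outer (u): -6825.

Therefore ∬_D (5x y) dx dy = -6825.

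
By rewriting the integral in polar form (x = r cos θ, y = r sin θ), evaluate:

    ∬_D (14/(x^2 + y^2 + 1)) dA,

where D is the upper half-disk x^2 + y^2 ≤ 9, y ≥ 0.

The region D is 0 ≤ r ≤ 3, 0 ≤ θ ≤ π in polar coordinates, where x = r cos(θ), y = r sin(θ), and dA = r dr dθ.

Under the substitution, the integrand becomes 14/(r^2 + 1), so

    ∬_D (14/(x^2 + y^2 + 1)) dA = ∫_{0}^{π} ∫_{0}^{3} (14/(r^2 + 1)) · r dr dθ.

Inner integral (in r): ∫_{0}^{3} (14/(r^2 + 1)) · r dr = log(10000000).

Outer integral (in θ): ∫_{0}^{π} (log(10000000)) dθ = log(10000000^π).

Therefore ∬_D (14/(x^2 + y^2 + 1)) dA = log(10000000^π).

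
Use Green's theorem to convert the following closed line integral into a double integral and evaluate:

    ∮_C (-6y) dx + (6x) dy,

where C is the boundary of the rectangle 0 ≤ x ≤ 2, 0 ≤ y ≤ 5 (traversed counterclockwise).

Green's theorem converts the closed line integral into a double integral over the enclosed region D:

    ∮_C P dx + Q dy = ∬_D (∂Q/∂x - ∂P/∂y) dA.

Here P = -6y, Q = 6x, so

    ∂Q/∂x = 6,    ∂P/∂y = -6,
    ∂Q/∂x - ∂P/∂y = 12.

D is the region 0 ≤ x ≤ 2, 0 ≤ y ≤ 5. Evaluating the double integral:

    ∬_D (12) dA = ∫_0^{2} ∫_0^{5} (12) dy dx.

Inner (y from 0 to 5): 60.
Outer (x from 0 to 2): 120.

Therefore ∮_C P dx + Q dy = 120.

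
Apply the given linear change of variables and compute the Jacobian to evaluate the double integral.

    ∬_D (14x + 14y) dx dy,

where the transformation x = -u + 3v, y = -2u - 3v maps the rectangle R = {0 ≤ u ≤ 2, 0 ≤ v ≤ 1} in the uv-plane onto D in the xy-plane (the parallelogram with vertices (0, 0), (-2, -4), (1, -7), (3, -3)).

Compute the Jacobian determinant of (x, y) with respect to (u, v):

    ∂(x,y)/∂(u,v) = | -1  3 | = (-1)(-3) - (3)(-2) = 9.
                   | -2  -3 |

Its absolute value is |J| = 9 (the area scaling factor).

Substituting x = -u + 3v, y = -2u - 3v into the integrand,

    14x + 14y → -42u,

so the integral becomes

    ∬_R (-42u) · |J| du dv = ∫_0^2 ∫_0^1 (-378u) dv du.

Inner (v): -378u.
Outer (u): -756.

Therefore ∬_D (14x + 14y) dx dy = -756.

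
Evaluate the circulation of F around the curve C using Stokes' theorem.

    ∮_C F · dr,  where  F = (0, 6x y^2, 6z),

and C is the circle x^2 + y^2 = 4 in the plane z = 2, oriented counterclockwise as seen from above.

Let S be the flat disk x^2 + y^2 ≤ 4 in the plane z = 2, with upward unit normal n̂ = ẑ. By Stokes' theorem,

    ∮_C F · dr = ∬_S (∇ × F) · n̂ dS = ∬_D (curl F)_z dA,

where D is the disk x^2 + y^2 ≤ 4.

Compute the curl of F = (0, 6x y^2, 6z):
    (∇ × F)_x = ∂F_z/∂y - ∂F_y/∂z = 0,
    (∇ × F)_y = ∂F_x/∂z - ∂F_z/∂x = 0,
    (∇ × F)_z = ∂F_y/∂x - ∂F_x/∂y = 6y^2.

On z = 2, (curl F)_z = 6y^2.

Convert to polar (x = r cos θ, y = r sin θ, dA = r dr dθ); the integrand becomes 6r^2sin(θ)^2, so

    ∬_D (curl F)_z dA = ∫_0^{2π} ∫_0^{2} (6r^2sin(θ)^2) · r dr dθ.

Inner (r from 0 to 2): 24sin(θ)^2.
Outer (θ from 0 to 2π): 24π.

Therefore ∮_C F · dr = 24π.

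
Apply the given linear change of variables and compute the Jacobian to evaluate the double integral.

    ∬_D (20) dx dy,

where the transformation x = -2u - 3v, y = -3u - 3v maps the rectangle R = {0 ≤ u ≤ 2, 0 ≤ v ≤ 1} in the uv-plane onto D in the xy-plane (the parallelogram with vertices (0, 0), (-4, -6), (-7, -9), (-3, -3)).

Compute the Jacobian determinant of (x, y) with respect to (u, v):

    ∂(x,y)/∂(u,v) = | -2  -3 | = (-2)(-3) - (-3)(-3) = -3.
                   | -3  -3 |

Its absolute value is |J| = 3 (the area scaling factor).

Substituting x = -2u - 3v, y = -3u - 3v into the integrand,

    20 → 20,

so the integral becomes

    ∬_R (20) · |J| du dv = ∫_0^2 ∫_0^1 (60) dv du.

Inner (v): 60.
Outer (u): 120.

Therefore ∬_D (20) dx dy = 120.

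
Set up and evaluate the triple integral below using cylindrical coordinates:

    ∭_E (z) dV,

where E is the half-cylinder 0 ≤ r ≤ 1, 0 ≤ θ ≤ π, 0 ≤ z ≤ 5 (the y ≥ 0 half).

In cylindrical coordinates, x = r cos(θ), y = r sin(θ), z = z, and dV = r dr dθ dz.

The integrand becomes z, so

    ∭_E (z) dV = ∫_{0}^{π} ∫_{0}^{1} ∫_{0}^{5} (z) · r dz dr dθ.

Inner (z): 25r/2.
Middle (r from 0 to 1): 25/4.
Outer (θ): 25π/4.

Therefore the triple integral equals 25π/4.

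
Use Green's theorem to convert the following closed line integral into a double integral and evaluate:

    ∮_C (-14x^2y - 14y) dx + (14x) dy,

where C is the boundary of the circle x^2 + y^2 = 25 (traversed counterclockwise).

Green's theorem converts the closed line integral into a double integral over the enclosed region D:

    ∮_C P dx + Q dy = ∬_D (∂Q/∂x - ∂P/∂y) dA.

Here P = -14x^2y - 14y, Q = 14x, so

    ∂Q/∂x = 14,    ∂P/∂y = -14x^2 - 14,
    ∂Q/∂x - ∂P/∂y = 14x^2 + 28.

D is the region x^2 + y^2 ≤ 25. Evaluating the double integral:

In polar coordinates (x = r cos θ, y = r sin θ, dA = r dr dθ) the integrand becomes 14r^2cos(θ)^2 + 28, so

    ∬_D (14x^2 + 28) dA = ∫_0^{2π} ∫_0^{5} (14r^2cos(θ)^2 + 28) · r dr dθ.

Inner (r from 0 to 5): 4375cos(θ)^2/2 + 350.
Outer (θ from 0 to 2π): 5775π/2.

Therefore ∮_C P dx + Q dy = 5775π/2.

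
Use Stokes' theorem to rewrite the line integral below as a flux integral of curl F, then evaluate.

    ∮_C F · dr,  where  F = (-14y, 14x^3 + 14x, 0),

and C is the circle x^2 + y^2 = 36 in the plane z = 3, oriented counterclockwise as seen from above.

Let S be the flat disk x^2 + y^2 ≤ 36 in the plane z = 3, with upward unit normal n̂ = ẑ. By Stokes' theorem,

    ∮_C F · dr = ∬_S (∇ × F) · n̂ dS = ∬_D (curl F)_z dA,

where D is the disk x^2 + y^2 ≤ 36.

Compute the curl of F = (-14y, 14x^3 + 14x, 0):
    (∇ × F)_x = ∂F_z/∂y - ∂F_y/∂z = 0,
    (∇ × F)_y = ∂F_x/∂z - ∂F_z/∂x = 0,
    (∇ × F)_z = ∂F_y/∂x - ∂F_x/∂y = 42x^2 + 28.

On z = 3, (curl F)_z = 42x^2 + 28.

Convert to polar (x = r cos θ, y = r sin θ, dA = r dr dθ); the integrand becomes 42r^2cos(θ)^2 + 28, so

    ∬_D (curl F)_z dA = ∫_0^{2π} ∫_0^{6} (42r^2cos(θ)^2 + 28) · r dr dθ.

Inner (r from 0 to 6): 13608cos(θ)^2 + 504.
Outer (θ from 0 to 2π): 14616π.

Therefore ∮_C F · dr = 14616π.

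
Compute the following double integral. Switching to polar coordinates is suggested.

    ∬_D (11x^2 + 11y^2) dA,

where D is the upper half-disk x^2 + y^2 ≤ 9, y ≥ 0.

The region D is 0 ≤ r ≤ 3, 0 ≤ θ ≤ π in polar coordinates, where x = r cos(θ), y = r sin(θ), and dA = r dr dθ.

Under the substitution, the integrand becomes 11r^2, so

    ∬_D (11x^2 + 11y^2) dA = ∫_{0}^{π} ∫_{0}^{3} (11r^2) · r dr dθ.

Inner integral (in r): ∫_{0}^{3} (11r^2) · r dr = 891/4.

Outer integral (in θ): ∫_{0}^{π} (891/4) dθ = 891π/4.

Therefore ∬_D (11x^2 + 11y^2) dA = 891π/4.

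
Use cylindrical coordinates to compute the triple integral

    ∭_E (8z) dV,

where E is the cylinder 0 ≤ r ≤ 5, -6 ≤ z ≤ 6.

In cylindrical coordinates, x = r cos(θ), y = r sin(θ), z = z, and dV = r dr dθ dz.

The integrand becomes 8z, so

    ∭_E (8z) dV = ∫_{0}^{2π} ∫_{0}^{5} ∫_{-6}^{6} (8z) · r dz dr dθ.

Inner (z): 0.
Middle (r from 0 to 5): 0.
Outer (θ): 0.

Therefore the triple integral equals 0.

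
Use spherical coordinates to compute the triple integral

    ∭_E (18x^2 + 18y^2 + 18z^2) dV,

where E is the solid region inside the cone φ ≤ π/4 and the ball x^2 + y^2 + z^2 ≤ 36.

In spherical coordinates, x = ρ sin(φ) cos(θ), y = ρ sin(φ) sin(θ), z = ρ cos(φ), and dV = ρ^2 sin(φ) dρ dφ dθ.

The integrand becomes 18ρ^2, so

    ∭_E (18x^2 + 18y^2 + 18z^2) dV = ∫_{0}^{2π} ∫_{0}^{π/4} ∫_{0}^{6} (18ρ^2) · ρ^2 sin(φ) dρ dφ dθ.

Inner (ρ): 139968sin(φ)/5.
Middle (φ): 139968/5 - 69984sqrt(2)/5.
Outer (θ): 139968π (2 - sqrt(2))/5.

Therefore the triple integral equals 139968π (2 - sqrt(2))/5.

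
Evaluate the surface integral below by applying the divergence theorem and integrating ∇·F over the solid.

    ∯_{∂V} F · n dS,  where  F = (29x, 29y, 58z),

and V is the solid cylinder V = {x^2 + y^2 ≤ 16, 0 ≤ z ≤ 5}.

By the divergence theorem,

    ∯_{∂V} F · n dS = ∭_V (∇ · F) dV.

Compute the divergence:
    ∇ · F = ∂F_x/∂x + ∂F_y/∂y + ∂F_z/∂z = 29 + 29 + 58 = 116.

In cylindrical coordinates, x = r cos(θ), y = r sin(θ), z = z, dV = r dr dθ dz, with 0 ≤ r ≤ 4, 0 ≤ θ ≤ 2π, 0 ≤ z ≤ 5.

The integrand, after substitution and multiplying by the volume element, becomes (116) · r, so

    ∭_V (∇·F) dV = ∫_0^{2π} ∫_0^{4} ∫_0^{5} (116) · r dz dr dθ.

Inner (z from 0 to 5): 580r.
Middle (r from 0 to 4): 4640.
Outer (θ from 0 to 2π): 9280π.

Therefore ∯_{∂V} F · n dS = 9280π.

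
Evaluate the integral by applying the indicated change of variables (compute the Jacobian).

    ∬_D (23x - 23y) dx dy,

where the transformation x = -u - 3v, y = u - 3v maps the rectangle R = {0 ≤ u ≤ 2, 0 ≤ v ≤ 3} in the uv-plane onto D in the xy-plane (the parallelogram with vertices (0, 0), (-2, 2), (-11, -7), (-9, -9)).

Compute the Jacobian determinant of (x, y) with respect to (u, v):

    ∂(x,y)/∂(u,v) = | -1  -3 | = (-1)(-3) - (-3)(1) = 6.
                   | 1  -3 |

Its absolute value is |J| = 6 (the area scaling factor).

Substituting x = -u - 3v, y = u - 3v into the integrand,

    23x - 23y → -46u,

so the integral becomes

    ∬_R (-46u) · |J| du dv = ∫_0^2 ∫_0^3 (-276u) dv du.

Inner (v): -828u.
Outer (u): -1656.

Therefore ∬_D (23x - 23y) dx dy = -1656.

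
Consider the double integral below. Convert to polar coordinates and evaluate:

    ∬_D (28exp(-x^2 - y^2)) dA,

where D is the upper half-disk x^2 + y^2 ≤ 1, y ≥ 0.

The region D is 0 ≤ r ≤ 1, 0 ≤ θ ≤ π in polar coordinates, where x = r cos(θ), y = r sin(θ), and dA = r dr dθ.

Under the substitution, the integrand becomes 28exp(-r^2), so

    ∬_D (28exp(-x^2 - y^2)) dA = ∫_{0}^{π} ∫_{0}^{1} (28exp(-r^2)) · r dr dθ.

Inner integral (in r): ∫_{0}^{1} (28exp(-r^2)) · r dr = 14 - 14exp(-1).

Outer integral (in θ): ∫_{0}^{π} (14 - 14exp(-1)) dθ = -14π exp(-1) + 14π.

Therefore ∬_D (28exp(-x^2 - y^2)) dA = -14π exp(-1) + 14π.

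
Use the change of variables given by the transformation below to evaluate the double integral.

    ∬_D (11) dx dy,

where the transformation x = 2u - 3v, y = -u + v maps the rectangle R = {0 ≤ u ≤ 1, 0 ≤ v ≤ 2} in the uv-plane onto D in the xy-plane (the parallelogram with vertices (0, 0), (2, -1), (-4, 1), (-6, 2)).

Compute the Jacobian determinant of (x, y) with respect to (u, v):

    ∂(x,y)/∂(u,v) = | 2  -3 | = (2)(1) - (-3)(-1) = -1.
                   | -1  1 |

Its absolute value is |J| = 1 (the area scaling factor).

Substituting x = 2u - 3v, y = -u + v into the integrand,

    11 → 11,

so the integral becomes

    ∬_R (11) · |J| du dv = ∫_0^1 ∫_0^2 (11) dv du.

Inner (v): 22.
Outer (u): 22.

Therefore ∬_D (11) dx dy = 22.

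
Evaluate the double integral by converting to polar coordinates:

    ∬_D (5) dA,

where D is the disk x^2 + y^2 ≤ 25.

The region D is 0 ≤ r ≤ 5, 0 ≤ θ ≤ 2π in polar coordinates, where x = r cos(θ), y = r sin(θ), and dA = r dr dθ.

Under the substitution, the integrand becomes 5, so

    ∬_D (5) dA = ∫_{0}^{2π} ∫_{0}^{5} (5) · r dr dθ.

Inner integral (in r): ∫_{0}^{5} (5) · r dr = 125/2.

Outer integral (in θ): ∫_{0}^{2π} (125/2) dθ = 125π.

Therefore ∬_D (5) dA = 125π.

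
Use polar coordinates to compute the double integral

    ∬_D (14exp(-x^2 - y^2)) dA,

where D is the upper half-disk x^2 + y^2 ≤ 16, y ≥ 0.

The region D is 0 ≤ r ≤ 4, 0 ≤ θ ≤ π in polar coordinates, where x = r cos(θ), y = r sin(θ), and dA = r dr dθ.

Under the substitution, the integrand becomes 14exp(-r^2), so

    ∬_D (14exp(-x^2 - y^2)) dA = ∫_{0}^{π} ∫_{0}^{4} (14exp(-r^2)) · r dr dθ.

Inner integral (in r): ∫_{0}^{4} (14exp(-r^2)) · r dr = 7 - 7exp(-16).

Outer integral (in θ): ∫_{0}^{π} (7 - 7exp(-16)) dθ = -7π exp(-16) + 7π.

Therefore ∬_D (14exp(-x^2 - y^2)) dA = -7π exp(-16) + 7π.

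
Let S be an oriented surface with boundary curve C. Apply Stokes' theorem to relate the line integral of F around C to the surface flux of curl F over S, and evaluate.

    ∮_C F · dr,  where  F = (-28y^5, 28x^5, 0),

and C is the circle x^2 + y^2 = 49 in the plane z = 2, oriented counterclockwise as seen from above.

Let S be the flat disk x^2 + y^2 ≤ 49 in the plane z = 2, with upward unit normal n̂ = ẑ. By Stokes' theorem,

    ∮_C F · dr = ∬_S (∇ × F) · n̂ dS = ∬_D (curl F)_z dA,

where D is the disk x^2 + y^2 ≤ 49.

Compute the curl of F = (-28y^5, 28x^5, 0):
    (∇ × F)_x = ∂F_z/∂y - ∂F_y/∂z = 0,
    (∇ × F)_y = ∂F_x/∂z - ∂F_z/∂x = 0,
    (∇ × F)_z = ∂F_y/∂x - ∂F_x/∂y = 140x^4 + 140y^4.

On z = 2, (curl F)_z = 140x^4 + 140y^4.

Convert to polar (x = r cos θ, y = r sin θ, dA = r dr dθ); the integrand becomes 140r^4(sin(θ)^4 + cos(θ)^4), so

    ∬_D (curl F)_z dA = ∫_0^{2π} ∫_0^{7} (140r^4(sin(θ)^4 + cos(θ)^4)) · r dr dθ.

Inner (r from 0 to 7): 8235430sin(θ)^4/3 + 8235430cos(θ)^4/3.
Outer (θ from 0 to 2π): 4117715π.

Therefore ∮_C F · dr = 4117715π.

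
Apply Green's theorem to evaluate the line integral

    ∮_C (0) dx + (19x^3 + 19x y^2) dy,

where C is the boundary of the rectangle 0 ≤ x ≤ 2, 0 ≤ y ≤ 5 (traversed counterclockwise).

Green's theorem converts the closed line integral into a double integral over the enclosed region D:

    ∮_C P dx + Q dy = ∬_D (∂Q/∂x - ∂P/∂y) dA.

Here P = 0, Q = 19x^3 + 19x y^2, so

    ∂Q/∂x = 57x^2 + 19y^2,    ∂P/∂y = 0,
    ∂Q/∂x - ∂P/∂y = 57x^2 + 19y^2.

D is the region 0 ≤ x ≤ 2, 0 ≤ y ≤ 5. Evaluating the double integral:

    ∬_D (57x^2 + 19y^2) dA = ∫_0^{2} ∫_0^{5} (57x^2 + 19y^2) dy dx.

Inner (y from 0 to 5): 285x^2 + 2375/3.
Outer (x from 0 to 2): 7030/3.

Therefore ∮_C P dx + Q dy = 7030/3.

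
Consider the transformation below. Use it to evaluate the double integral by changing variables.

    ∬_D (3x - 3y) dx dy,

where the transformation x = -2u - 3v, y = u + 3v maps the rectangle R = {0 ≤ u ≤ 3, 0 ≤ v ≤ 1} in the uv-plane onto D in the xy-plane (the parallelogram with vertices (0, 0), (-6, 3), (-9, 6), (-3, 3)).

Compute the Jacobian determinant of (x, y) with respect to (u, v):

    ∂(x,y)/∂(u,v) = | -2  -3 | = (-2)(3) - (-3)(1) = -3.
                   | 1  3 |

Its absolute value is |J| = 3 (the area scaling factor).

Substituting x = -2u - 3v, y = u + 3v into the integrand,

    3x - 3y → -9u - 18v,

so the integral becomes

    ∬_R (-9u - 18v) · |J| du dv = ∫_0^3 ∫_0^1 (-27u - 54v) dv du.

Inner (v): -27u - 27.
Outer (u): -405/2.

Therefore ∬_D (3x - 3y) dx dy = -405/2.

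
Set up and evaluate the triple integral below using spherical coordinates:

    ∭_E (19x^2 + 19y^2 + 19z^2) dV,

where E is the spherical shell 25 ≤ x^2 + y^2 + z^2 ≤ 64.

In spherical coordinates, x = ρ sin(φ) cos(θ), y = ρ sin(φ) sin(θ), z = ρ cos(φ), and dV = ρ^2 sin(φ) dρ dφ dθ.

The integrand becomes 19ρ^2, so

    ∭_E (19x^2 + 19y^2 + 19z^2) dV = ∫_{0}^{2π} ∫_{0}^{π} ∫_{5}^{8} (19ρ^2) · ρ^2 sin(φ) dρ dφ dθ.

Inner (ρ): 563217sin(φ)/5.
Middle (φ): 1126434/5.
Outer (θ): 2252868π/5.

Therefore the triple integral equals 2252868π/5.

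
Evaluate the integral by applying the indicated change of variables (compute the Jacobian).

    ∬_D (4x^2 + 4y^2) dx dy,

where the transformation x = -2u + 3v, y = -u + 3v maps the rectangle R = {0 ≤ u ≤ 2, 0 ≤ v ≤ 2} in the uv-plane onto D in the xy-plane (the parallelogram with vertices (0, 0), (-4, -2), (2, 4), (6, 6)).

Compute the Jacobian determinant of (x, y) with respect to (u, v):

    ∂(x,y)/∂(u,v) = | -2  3 | = (-2)(3) - (3)(-1) = -3.
                   | -1  3 |

Its absolute value is |J| = 3 (the area scaling factor).

Substituting x = -2u + 3v, y = -u + 3v into the integrand,

    4x^2 + 4y^2 → 20u^2 - 72u v + 72v^2,

so the integral becomes

    ∬_R (20u^2 - 72u v + 72v^2) · |J| du dv = ∫_0^2 ∫_0^2 (60u^2 - 216u v + 216v^2) dv du.

Inner (v): 120u^2 - 432u + 576.
Outer (u): 608.

Therefore ∬_D (4x^2 + 4y^2) dx dy = 608.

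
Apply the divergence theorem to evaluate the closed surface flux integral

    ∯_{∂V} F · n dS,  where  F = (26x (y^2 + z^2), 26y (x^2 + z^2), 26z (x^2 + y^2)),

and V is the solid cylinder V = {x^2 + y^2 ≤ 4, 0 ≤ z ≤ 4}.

By the divergence theorem,

    ∯_{∂V} F · n dS = ∭_V (∇ · F) dV.

Compute the divergence:
    ∇ · F = ∂F_x/∂x + ∂F_y/∂y + ∂F_z/∂z = 26y^2 + 26z^2 + 26x^2 + 26z^2 + 26x^2 + 26y^2 = 52x^2 + 52y^2 + 52z^2.

In cylindrical coordinates, x = r cos(θ), y = r sin(θ), z = z, dV = r dr dθ dz, with 0 ≤ r ≤ 2, 0 ≤ θ ≤ 2π, 0 ≤ z ≤ 4.

The integrand, after substitution and multiplying by the volume element, becomes (52r^2 + 52z^2) · r, so

    ∭_V (∇·F) dV = ∫_0^{2π} ∫_0^{2} ∫_0^{4} (52r^2 + 52z^2) · r dz dr dθ.

Inner (z from 0 to 4): 208r (r^2 + 16/3).
Middle (r from 0 to 2): 9152/3.
Outer (θ from 0 to 2π): 18304π/3.

Therefore ∯_{∂V} F · n dS = 18304π/3.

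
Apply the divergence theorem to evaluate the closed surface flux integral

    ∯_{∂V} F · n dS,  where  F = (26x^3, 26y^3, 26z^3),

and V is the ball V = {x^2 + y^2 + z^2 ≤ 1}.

By the divergence theorem,

    ∯_{∂V} F · n dS = ∭_V (∇ · F) dV.

Compute the divergence:
    ∇ · F = ∂F_x/∂x + ∂F_y/∂y + ∂F_z/∂z = 78x^2 + 78y^2 + 78z^2.

In spherical coordinates, x = ρ sin(φ) cos(θ), y = ρ sin(φ) sin(θ), z = ρ cos(φ), dV = ρ^2 sin(φ) dρ dφ dθ, with 0 ≤ ρ ≤ 1, 0 ≤ φ ≤ π, 0 ≤ θ ≤ 2π.

The integrand, after substitution and multiplying by the volume element, becomes (78ρ^2) · ρ^2 sin(φ), so

    ∭_V (∇·F) dV = ∫_0^{2π} ∫_0^{π} ∫_0^{1} (78ρ^2) · ρ^2 sin(φ) dρ dφ dθ.

Inner (ρ from 0 to 1): 78sin(φ)/5.
Middle (φ from 0 to π): 156/5.
Outer (θ from 0 to 2π): 312π/5.

Therefore ∯_{∂V} F · n dS = 312π/5.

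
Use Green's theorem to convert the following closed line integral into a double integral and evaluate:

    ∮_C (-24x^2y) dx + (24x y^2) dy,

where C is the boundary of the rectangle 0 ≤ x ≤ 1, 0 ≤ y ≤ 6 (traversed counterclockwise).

Green's theorem converts the closed line integral into a double integral over the enclosed region D:

    ∮_C P dx + Q dy = ∬_D (∂Q/∂x - ∂P/∂y) dA.

Here P = -24x^2y, Q = 24x y^2, so

    ∂Q/∂x = 24y^2,    ∂P/∂y = -24x^2,
    ∂Q/∂x - ∂P/∂y = 24x^2 + 24y^2.

D is the region 0 ≤ x ≤ 1, 0 ≤ y ≤ 6. Evaluating the double integral:

    ∬_D (24x^2 + 24y^2) dA = ∫_0^{1} ∫_0^{6} (24x^2 + 24y^2) dy dx.

Inner (y from 0 to 6): 144x^2 + 1728.
Outer (x from 0 to 1): 1776.

Therefore ∮_C P dx + Q dy = 1776.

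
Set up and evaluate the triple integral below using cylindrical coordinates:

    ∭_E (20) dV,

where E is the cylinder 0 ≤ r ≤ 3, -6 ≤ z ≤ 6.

In cylindrical coordinates, x = r cos(θ), y = r sin(θ), z = z, and dV = r dr dθ dz.

The integrand becomes 20, so

    ∭_E (20) dV = ∫_{0}^{2π} ∫_{0}^{3} ∫_{-6}^{6} (20) · r dz dr dθ.

Inner (z): 240r.
Middle (r from 0 to 3): 1080.
Outer (θ): 2160π.

Therefore the triple integral equals 2160π.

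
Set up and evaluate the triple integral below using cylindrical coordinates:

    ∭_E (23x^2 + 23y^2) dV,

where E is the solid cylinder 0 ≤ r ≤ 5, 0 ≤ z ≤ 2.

In cylindrical coordinates, x = r cos(θ), y = r sin(θ), z = z, and dV = r dr dθ dz.

The integrand becomes 23r^2, so

    ∭_E (23x^2 + 23y^2) dV = ∫_{0}^{2π} ∫_{0}^{5} ∫_{0}^{2} (23r^2) · r dz dr dθ.

Inner (z): 46r^3.
Middle (r from 0 to 5): 14375/2.
Outer (θ): 14375π.

Therefore the triple integral equals 14375π.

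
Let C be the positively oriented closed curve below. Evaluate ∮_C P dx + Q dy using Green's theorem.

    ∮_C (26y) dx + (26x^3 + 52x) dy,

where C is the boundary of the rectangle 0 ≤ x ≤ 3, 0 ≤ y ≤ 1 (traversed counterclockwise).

Green's theorem converts the closed line integral into a double integral over the enclosed region D:

    ∮_C P dx + Q dy = ∬_D (∂Q/∂x - ∂P/∂y) dA.

Here P = 26y, Q = 26x^3 + 52x, so

    ∂Q/∂x = 78x^2 + 52,    ∂P/∂y = 26,
    ∂Q/∂x - ∂P/∂y = 78x^2 + 26.

D is the region 0 ≤ x ≤ 3, 0 ≤ y ≤ 1. Evaluating the double integral:

    ∬_D (78x^2 + 26) dA = ∫_0^{3} ∫_0^{1} (78x^2 + 26) dy dx.

Inner (y from 0 to 1): 78x^2 + 26.
Outer (x from 0 to 3): 780.

Therefore ∮_C P dx + Q dy = 780.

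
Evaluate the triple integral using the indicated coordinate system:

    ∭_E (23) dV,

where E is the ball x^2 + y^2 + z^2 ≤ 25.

In spherical coordinates, x = ρ sin(φ) cos(θ), y = ρ sin(φ) sin(θ), z = ρ cos(φ), and dV = ρ^2 sin(φ) dρ dφ dθ.

The integrand becomes 23, so

    ∭_E (23) dV = ∫_{0}^{2π} ∫_{0}^{π} ∫_{0}^{5} (23) · ρ^2 sin(φ) dρ dφ dθ.

Inner (ρ): 2875sin(φ)/3.
Middle (φ): 5750/3.
Outer (θ): 11500π/3.

Therefore the triple integral equals 11500π/3.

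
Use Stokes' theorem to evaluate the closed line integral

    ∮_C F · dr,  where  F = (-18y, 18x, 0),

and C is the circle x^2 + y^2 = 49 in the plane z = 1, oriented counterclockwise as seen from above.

Let S be the flat disk x^2 + y^2 ≤ 49 in the plane z = 1, with upward unit normal n̂ = ẑ. By Stokes' theorem,

    ∮_C F · dr = ∬_S (∇ × F) · n̂ dS = ∬_D (curl F)_z dA,

where D is the disk x^2 + y^2 ≤ 49.

Compute the curl of F = (-18y, 18x, 0):
    (∇ × F)_x = ∂F_z/∂y - ∂F_y/∂z = 0,
    (∇ × F)_y = ∂F_x/∂z - ∂F_z/∂x = 0,
    (∇ × F)_z = ∂F_y/∂x - ∂F_x/∂y = 36.

On z = 1, (curl F)_z = 36.

Convert to polar (x = r cos θ, y = r sin θ, dA = r dr dθ); the integrand becomes 36, so

    ∬_D (curl F)_z dA = ∫_0^{2π} ∫_0^{7} (36) · r dr dθ.

Inner (r from 0 to 7): 882.
Outer (θ from 0 to 2π): 1764π.

Therefore ∮_C F · dr = 1764π.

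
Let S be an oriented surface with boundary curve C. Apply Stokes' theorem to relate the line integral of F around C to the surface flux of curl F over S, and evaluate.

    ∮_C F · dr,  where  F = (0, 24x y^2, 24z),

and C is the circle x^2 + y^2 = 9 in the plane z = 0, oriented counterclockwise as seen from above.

Let S be the flat disk x^2 + y^2 ≤ 9 in the plane z = 0, with upward unit normal n̂ = ẑ. By Stokes' theorem,

    ∮_C F · dr = ∬_S (∇ × F) · n̂ dS = ∬_D (curl F)_z dA,

where D is the disk x^2 + y^2 ≤ 9.

Compute the curl of F = (0, 24x y^2, 24z):
    (∇ × F)_x = ∂F_z/∂y - ∂F_y/∂z = 0,
    (∇ × F)_y = ∂F_x/∂z - ∂F_z/∂x = 0,
    (∇ × F)_z = ∂F_y/∂x - ∂F_x/∂y = 24y^2.

On z = 0, (curl F)_z = 24y^2.

Convert to polar (x = r cos θ, y = r sin θ, dA = r dr dθ); the integrand becomes 24r^2sin(θ)^2, so

    ∬_D (curl F)_z dA = ∫_0^{2π} ∫_0^{3} (24r^2sin(θ)^2) · r dr dθ.

Inner (r from 0 to 3): 486sin(θ)^2.
Outer (θ from 0 to 2π): 486π.

Therefore ∮_C F · dr = 486π.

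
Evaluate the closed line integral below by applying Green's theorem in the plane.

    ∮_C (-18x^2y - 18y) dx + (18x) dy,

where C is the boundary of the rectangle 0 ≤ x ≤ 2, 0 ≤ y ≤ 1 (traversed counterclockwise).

Green's theorem converts the closed line integral into a double integral over the enclosed region D:

    ∮_C P dx + Q dy = ∬_D (∂Q/∂x - ∂P/∂y) dA.

Here P = -18x^2y - 18y, Q = 18x, so

    ∂Q/∂x = 18,    ∂P/∂y = -18x^2 - 18,
    ∂Q/∂x - ∂P/∂y = 18x^2 + 36.

D is the region 0 ≤ x ≤ 2, 0 ≤ y ≤ 1. Evaluating the double integral:

    ∬_D (18x^2 + 36) dA = ∫_0^{2} ∫_0^{1} (18x^2 + 36) dy dx.

Inner (y from 0 to 1): 18x^2 + 36.
Outer (x from 0 to 2): 120.

Therefore ∮_C P dx + Q dy = 120.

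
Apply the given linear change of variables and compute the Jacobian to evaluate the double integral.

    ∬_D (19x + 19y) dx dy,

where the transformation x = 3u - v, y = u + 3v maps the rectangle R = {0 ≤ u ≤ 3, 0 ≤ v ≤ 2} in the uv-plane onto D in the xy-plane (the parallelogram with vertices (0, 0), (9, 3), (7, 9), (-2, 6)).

Compute the Jacobian determinant of (x, y) with respect to (u, v):

    ∂(x,y)/∂(u,v) = | 3  -1 | = (3)(3) - (-1)(1) = 10.
                   | 1  3 |

Its absolute value is |J| = 10 (the area scaling factor).

Substituting x = 3u - v, y = u + 3v into the integrand,

    19x + 19y → 76u + 38v,

so the integral becomes

    ∬_R (76u + 38v) · |J| du dv = ∫_0^3 ∫_0^2 (760u + 380v) dv du.

Inner (v): 1520u + 760.
Outer (u): 9120.

Therefore ∬_D (19x + 19y) dx dy = 9120.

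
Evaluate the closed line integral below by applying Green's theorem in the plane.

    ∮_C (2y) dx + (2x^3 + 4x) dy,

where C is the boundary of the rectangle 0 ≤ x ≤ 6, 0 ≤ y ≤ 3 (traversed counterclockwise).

Green's theorem converts the closed line integral into a double integral over the enclosed region D:

    ∮_C P dx + Q dy = ∬_D (∂Q/∂x - ∂P/∂y) dA.

Here P = 2y, Q = 2x^3 + 4x, so

    ∂Q/∂x = 6x^2 + 4,    ∂P/∂y = 2,
    ∂Q/∂x - ∂P/∂y = 6x^2 + 2.

D is the region 0 ≤ x ≤ 6, 0 ≤ y ≤ 3. Evaluating the double integral:

    ∬_D (6x^2 + 2) dA = ∫_0^{6} ∫_0^{3} (6x^2 + 2) dy dx.

Inner (y from 0 to 3): 18x^2 + 6.
Outer (x from 0 to 6): 1332.

Therefore ∮_C P dx + Q dy = 1332.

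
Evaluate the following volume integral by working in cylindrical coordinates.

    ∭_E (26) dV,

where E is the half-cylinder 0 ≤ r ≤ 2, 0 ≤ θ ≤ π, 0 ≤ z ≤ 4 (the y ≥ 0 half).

In cylindrical coordinates, x = r cos(θ), y = r sin(θ), z = z, and dV = r dr dθ dz.

The integrand becomes 26, so

    ∭_E (26) dV = ∫_{0}^{π} ∫_{0}^{2} ∫_{0}^{4} (26) · r dz dr dθ.

Inner (z): 104r.
Middle (r from 0 to 2): 208.
Outer (θ): 208π.

Therefore the triple integral equals 208π.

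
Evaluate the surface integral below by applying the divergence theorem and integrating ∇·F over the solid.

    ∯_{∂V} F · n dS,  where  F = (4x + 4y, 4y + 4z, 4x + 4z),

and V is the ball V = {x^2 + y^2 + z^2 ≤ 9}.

By the divergence theorem,

    ∯_{∂V} F · n dS = ∭_V (∇ · F) dV.

Compute the divergence:
    ∇ · F = ∂F_x/∂x + ∂F_y/∂y + ∂F_z/∂z = 4 + 4 + 4 = 12.

In spherical coordinates, x = ρ sin(φ) cos(θ), y = ρ sin(φ) sin(θ), z = ρ cos(φ), dV = ρ^2 sin(φ) dρ dφ dθ, with 0 ≤ ρ ≤ 3, 0 ≤ φ ≤ π, 0 ≤ θ ≤ 2π.

The integrand, after substitution and multiplying by the volume element, becomes (12) · ρ^2 sin(φ), so

    ∭_V (∇·F) dV = ∫_0^{2π} ∫_0^{π} ∫_0^{3} (12) · ρ^2 sin(φ) dρ dφ dθ.

Inner (ρ from 0 to 3): 108sin(φ).
Middle (φ from 0 to π): 216.
Outer (θ from 0 to 2π): 432π.

Therefore ∯_{∂V} F · n dS = 432π.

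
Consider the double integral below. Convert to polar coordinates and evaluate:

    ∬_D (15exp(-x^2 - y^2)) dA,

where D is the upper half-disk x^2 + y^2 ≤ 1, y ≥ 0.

The region D is 0 ≤ r ≤ 1, 0 ≤ θ ≤ π in polar coordinates, where x = r cos(θ), y = r sin(θ), and dA = r dr dθ.

Under the substitution, the integrand becomes 15exp(-r^2), so

    ∬_D (15exp(-x^2 - y^2)) dA = ∫_{0}^{π} ∫_{0}^{1} (15exp(-r^2)) · r dr dθ.

Inner integral (in r): ∫_{0}^{1} (15exp(-r^2)) · r dr = 15/2 - 15exp(-1)/2.

Outer integral (in θ): ∫_{0}^{π} (15/2 - 15exp(-1)/2) dθ = -15π (1 - e)exp(-1)/2.

Therefore ∬_D (15exp(-x^2 - y^2)) dA = -15π (1 - e)exp(-1)/2.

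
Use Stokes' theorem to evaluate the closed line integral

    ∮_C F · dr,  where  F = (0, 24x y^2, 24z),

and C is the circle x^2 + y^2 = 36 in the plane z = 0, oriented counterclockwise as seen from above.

Let S be the flat disk x^2 + y^2 ≤ 36 in the plane z = 0, with upward unit normal n̂ = ẑ. By Stokes' theorem,

    ∮_C F · dr = ∬_S (∇ × F) · n̂ dS = ∬_D (curl F)_z dA,

where D is the disk x^2 + y^2 ≤ 36.

Compute the curl of F = (0, 24x y^2, 24z):
    (∇ × F)_x = ∂F_z/∂y - ∂F_y/∂z = 0,
    (∇ × F)_y = ∂F_x/∂z - ∂F_z/∂x = 0,
    (∇ × F)_z = ∂F_y/∂x - ∂F_x/∂y = 24y^2.

On z = 0, (curl F)_z = 24y^2.

Convert to polar (x = r cos θ, y = r sin θ, dA = r dr dθ); the integrand becomes 24r^2sin(θ)^2, so

    ∬_D (curl F)_z dA = ∫_0^{2π} ∫_0^{6} (24r^2sin(θ)^2) · r dr dθ.

Inner (r from 0 to 6): 7776sin(θ)^2.
Outer (θ from 0 to 2π): 7776π.

Therefore ∮_C F · dr = 7776π.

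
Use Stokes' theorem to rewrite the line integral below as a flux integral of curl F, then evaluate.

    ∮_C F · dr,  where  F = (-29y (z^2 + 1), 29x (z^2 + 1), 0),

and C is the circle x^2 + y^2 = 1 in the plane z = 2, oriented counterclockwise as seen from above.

Let S be the flat disk x^2 + y^2 ≤ 1 in the plane z = 2, with upward unit normal n̂ = ẑ. By Stokes' theorem,

    ∮_C F · dr = ∬_S (∇ × F) · n̂ dS = ∬_D (curl F)_z dA,

where D is the disk x^2 + y^2 ≤ 1.

Compute the curl of F = (-29y (z^2 + 1), 29x (z^2 + 1), 0):
    (∇ × F)_x = ∂F_z/∂y - ∂F_y/∂z = -58x z,
    (∇ × F)_y = ∂F_x/∂z - ∂F_z/∂x = -58y z,
    (∇ × F)_z = ∂F_y/∂x - ∂F_x/∂y = 58z^2 + 58.

On z = 2, (curl F)_z = 290.

Convert to polar (x = r cos θ, y = r sin θ, dA = r dr dθ); the integrand becomes 290, so

    ∬_D (curl F)_z dA = ∫_0^{2π} ∫_0^{1} (290) · r dr dθ.

Inner (r from 0 to 1): 145.
Outer (θ from 0 to 2π): 290π.

Therefore ∮_C F · dr = 290π.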